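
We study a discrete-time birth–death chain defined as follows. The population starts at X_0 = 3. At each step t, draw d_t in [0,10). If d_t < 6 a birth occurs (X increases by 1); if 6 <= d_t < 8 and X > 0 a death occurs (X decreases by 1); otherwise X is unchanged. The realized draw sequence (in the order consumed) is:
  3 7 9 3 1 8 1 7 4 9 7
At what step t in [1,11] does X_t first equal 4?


t=0: X=3, d=3 → birth, X_1=4
t=1: X=4, d=7 → death, X_2=3
t=2: X=3, d=9 → hold, X_3=3
t=3: X=3, d=3 → birth, X_4=4
t=4: X=4, d=1 → birth, X_5=5
t=5: X=5, d=8 → hold, X_6=5
t=6: X=5, d=1 → birth, X_7=6
t=7: X=6, d=7 → death, X_8=5
t=8: X=5, d=4 → birth, X_9=6
t=9: X=6, d=9 → hold, X_10=6
t=10: X=6, d=7 → death, X_11=5

1


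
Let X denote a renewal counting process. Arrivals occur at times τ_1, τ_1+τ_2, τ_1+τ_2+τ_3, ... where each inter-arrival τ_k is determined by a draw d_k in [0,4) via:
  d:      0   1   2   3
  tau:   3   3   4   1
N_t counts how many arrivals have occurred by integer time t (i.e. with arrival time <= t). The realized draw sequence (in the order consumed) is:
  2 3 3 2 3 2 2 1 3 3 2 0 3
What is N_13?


draw d_1=2: τ_1=4, arrival time A_1=4
draw d_2=3: τ_2=1, arrival time A_2=5
draw d_3=3: τ_3=1, arrival time A_3=6
draw d_4=2: τ_4=4, arrival time A_4=10
draw d_5=3: τ_5=1, arrival time A_5=11
draw d_6=2: τ_6=4, arrival time A_6=15
draw d_7=2: τ_7=4, arrival time A_7=19
draw d_8=1: τ_8=3, arrival time A_8=22
draw d_9=3: τ_9=1, arrival time A_9=23
draw d_10=3: τ_10=1, arrival time A_10=24
draw d_11=2: τ_11=4, arrival time A_11=28
draw d_12=0: τ_12=3, arrival time A_12=31
draw d_13=3: τ_13=1, arrival time A_13=32
N_t over t=0..13: 0:0 1:0 2:0 3:0 4:1 5:2 6:3 7:3 8:3 9:3 10:4 11:5 12:5 13:5

5


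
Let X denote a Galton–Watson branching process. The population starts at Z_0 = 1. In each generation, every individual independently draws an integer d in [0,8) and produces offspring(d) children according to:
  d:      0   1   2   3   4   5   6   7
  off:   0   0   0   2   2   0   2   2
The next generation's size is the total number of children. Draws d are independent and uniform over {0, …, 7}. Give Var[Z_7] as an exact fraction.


Outcome values over d=0..7: [0, 0, 0, 2, 2, 0, 2, 2]
Σy = 8, Σy² = 16, M = 8
μ = 8/8 = 1,  σ² = 16/8 − (1)² = 1
V_0 = 0, E_0 = 1
V_1 = 1·E_0 + (1)²·V_0 = 1;  E_1 = 1
V_2 = 1·E_1 + (1)²·V_1 = 2;  E_2 = 1
V_3 = 1·E_2 + (1)²·V_2 = 3;  E_3 = 1
V_4 = 1·E_3 + (1)²·V_3 = 4;  E_4 = 1
V_5 = 1·E_4 + (1)²·V_4 = 5;  E_5 = 1
V_6 = 1·E_5 + (1)²·V_5 = 6;  E_6 = 1
V_7 = 1·E_6 + (1)²·V_6 = 7;  E_7 = 1

7


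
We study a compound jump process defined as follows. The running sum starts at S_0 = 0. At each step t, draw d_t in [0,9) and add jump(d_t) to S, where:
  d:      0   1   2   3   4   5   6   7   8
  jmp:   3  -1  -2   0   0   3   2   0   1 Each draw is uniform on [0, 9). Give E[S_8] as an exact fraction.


Outcome values over d=0..8: [3, -1, -2, 0, 0, 3, 2, 0, 1]
Σy = 6, Σy² = 28, M = 9
μ = 6/9 = 2/3,  σ² = 28/9 − (2/3)² = 8/3
E[S_8] = 0 + 8·(2/3) = 16/3

16/3


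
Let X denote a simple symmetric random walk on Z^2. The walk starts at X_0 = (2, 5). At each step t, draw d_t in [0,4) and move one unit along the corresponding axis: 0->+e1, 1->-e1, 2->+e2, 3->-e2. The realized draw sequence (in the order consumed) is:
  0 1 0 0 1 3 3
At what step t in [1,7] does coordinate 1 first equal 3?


1

t=0: X=(2, 5), d=0 → +e1, X_1=(3, 5)
t=1: X=(3, 5), d=1 → -e1, X_2=(2, 5)
t=2: X=(2, 5), d=0 → +e1, X_3=(3, 5)
t=3: X=(3, 5), d=0 → +e1, X_4=(4, 5)
t=4: X=(4, 5), d=1 → -e1, X_5=(3, 5)
t=5: X=(3, 5), d=3 → -e2, X_6=(3, 4)
t=6: X=(3, 4), d=3 → -e2, X_7=(3, 3)


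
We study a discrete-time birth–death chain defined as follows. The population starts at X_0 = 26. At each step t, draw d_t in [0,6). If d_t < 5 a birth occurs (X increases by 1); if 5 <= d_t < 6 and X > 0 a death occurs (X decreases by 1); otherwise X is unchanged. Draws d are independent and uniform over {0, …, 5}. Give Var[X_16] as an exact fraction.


80/9

X can drop by at most 1 per step and X_0 = 26 > T = 16, so X_t >= 26 − t >= 10 > 0 for every t <= 16: the floor at 0 (the 'and X > 0' condition) never binds. Hence X_16 = X_0 + Σ_{t<16} Y_t with i.i.d. increments Y_t = y(d_t) ∈ {+1, −1, 0}.
Outcome values over d=0..5: [1, 1, 1, 1, 1, -1]
Σy = 4, Σy² = 6, M = 6
μ = 4/6 = 2/3,  σ² = 6/6 − (2/3)² = 5/9
Independent increments: Var[X_16] = 16·σ² = 16·(5/9) = 80/9


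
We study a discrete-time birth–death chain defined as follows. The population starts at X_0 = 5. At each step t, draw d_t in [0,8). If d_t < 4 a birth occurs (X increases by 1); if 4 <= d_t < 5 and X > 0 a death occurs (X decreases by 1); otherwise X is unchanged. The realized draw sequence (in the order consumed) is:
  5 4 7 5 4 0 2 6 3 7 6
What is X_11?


t=0: X=5, d=5 → hold, X_1=5
t=1: X=5, d=4 → death, X_2=4
t=2: X=4, d=7 → hold, X_3=4
t=3: X=4, d=5 → hold, X_4=4
t=4: X=4, d=4 → death, X_5=3
t=5: X=3, d=0 → birth, X_6=4
t=6: X=4, d=2 → birth, X_7=5
t=7: X=5, d=6 → hold, X_8=5
t=8: X=5, d=3 → birth, X_9=6
t=9: X=6, d=7 → hold, X_10=6
t=10: X=6, d=6 → hold, X_11=6

6


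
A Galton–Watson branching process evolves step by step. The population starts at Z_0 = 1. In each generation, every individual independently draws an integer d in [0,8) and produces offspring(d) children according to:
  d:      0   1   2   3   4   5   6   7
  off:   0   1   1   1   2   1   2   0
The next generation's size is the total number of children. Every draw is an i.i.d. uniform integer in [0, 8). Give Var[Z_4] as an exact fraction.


Outcome values over d=0..7: [0, 1, 1, 1, 2, 1, 2, 0]
Σy = 8, Σy² = 12, M = 8
μ = 8/8 = 1,  σ² = 12/8 − (1)² = 1/2
V_0 = 0, E_0 = 1
V_1 = 1/2·E_0 + (1)²·V_0 = 1/2;  E_1 = 1
V_2 = 1/2·E_1 + (1)²·V_1 = 1;  E_2 = 1
V_3 = 1/2·E_2 + (1)²·V_2 = 3/2;  E_3 = 1
V_4 = 1/2·E_3 + (1)²·V_3 = 2;  E_4 = 1

2


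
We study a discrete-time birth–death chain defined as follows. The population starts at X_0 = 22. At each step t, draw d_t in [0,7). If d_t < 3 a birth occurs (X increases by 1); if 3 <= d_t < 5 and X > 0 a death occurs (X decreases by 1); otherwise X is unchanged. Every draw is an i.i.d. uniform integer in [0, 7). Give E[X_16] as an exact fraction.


170/7

X can drop by at most 1 per step and X_0 = 22 > T = 16, so X_t >= 22 − t >= 6 > 0 for every t <= 16: the floor at 0 (the 'and X > 0' condition) never binds. Hence X_16 = X_0 + Σ_{t<16} Y_t with i.i.d. increments Y_t = y(d_t) ∈ {+1, −1, 0}.
Outcome values over d=0..6: [1, 1, 1, -1, -1, 0, 0]
Σy = 1, Σy² = 5, M = 7
μ = 1/7 = 1/7,  σ² = 5/7 − (1/7)² = 34/49
E[X_16] = 22 + 16·(1/7) = 170/7


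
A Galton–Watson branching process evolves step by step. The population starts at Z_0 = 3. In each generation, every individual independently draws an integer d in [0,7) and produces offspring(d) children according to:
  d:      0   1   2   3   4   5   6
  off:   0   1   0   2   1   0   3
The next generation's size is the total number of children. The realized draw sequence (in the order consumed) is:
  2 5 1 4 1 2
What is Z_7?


0

gen 0: Z_0=3, draws=[2, 5, 1], offspring=[0, 0, 1], Z_1=1
gen 1: Z_1=1, draws=[4], offspring=[1], Z_2=1
gen 2: Z_2=1, draws=[1], offspring=[1], Z_3=1
gen 3: Z_3=1, draws=[2], offspring=[0], Z_4=0
gen 4: Z_4=0, draws=[], offspring=[], Z_5=0
gen 5: Z_5=0, draws=[], offspring=[], Z_6=0
gen 6: Z_6=0, draws=[], offspring=[], Z_7=0


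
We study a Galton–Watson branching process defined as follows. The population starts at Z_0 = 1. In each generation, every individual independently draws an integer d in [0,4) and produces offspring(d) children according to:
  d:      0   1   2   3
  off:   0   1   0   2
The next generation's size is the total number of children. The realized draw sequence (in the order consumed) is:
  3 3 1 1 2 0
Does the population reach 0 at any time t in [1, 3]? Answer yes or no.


gen 0: Z_0=1, draws=[3], offspring=[2], Z_1=2
gen 1: Z_1=2, draws=[3, 1], offspring=[2, 1], Z_2=3
gen 2: Z_2=3, draws=[1, 2, 0], offspring=[1, 0, 0], Z_3=1

no


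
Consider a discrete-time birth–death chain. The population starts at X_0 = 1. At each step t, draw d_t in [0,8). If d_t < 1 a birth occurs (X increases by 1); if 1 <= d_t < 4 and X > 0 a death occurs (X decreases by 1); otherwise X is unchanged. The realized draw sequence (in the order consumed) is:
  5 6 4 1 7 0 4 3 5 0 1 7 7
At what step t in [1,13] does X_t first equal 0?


4

t=0: X=1, d=5 → hold, X_1=1
t=1: X=1, d=6 → hold, X_2=1
t=2: X=1, d=4 → hold, X_3=1
t=3: X=1, d=1 → death, X_4=0
t=4: X=0, d=7 → hold, X_5=0
t=5: X=0, d=0 → birth, X_6=1
t=6: X=1, d=4 → hold, X_7=1
t=7: X=1, d=3 → death, X_8=0
t=8: X=0, d=5 → hold, X_9=0
t=9: X=0, d=0 → birth, X_10=1
t=10: X=1, d=1 → death, X_11=0
t=11: X=0, d=7 → hold, X_12=0
t=12: X=0, d=7 → hold, X_13=0


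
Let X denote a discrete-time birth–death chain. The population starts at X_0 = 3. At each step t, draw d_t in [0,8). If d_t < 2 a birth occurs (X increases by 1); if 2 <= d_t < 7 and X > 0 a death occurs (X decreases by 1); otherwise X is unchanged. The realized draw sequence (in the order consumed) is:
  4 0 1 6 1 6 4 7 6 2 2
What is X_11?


t=0: X=3, d=4 → death, X_1=2
t=1: X=2, d=0 → birth, X_2=3
t=2: X=3, d=1 → birth, X_3=4
t=3: X=4, d=6 → death, X_4=3
t=4: X=3, d=1 → birth, X_5=4
t=5: X=4, d=6 → death, X_6=3
t=6: X=3, d=4 → death, X_7=2
t=7: X=2, d=7 → hold, X_8=2
t=8: X=2, d=6 → death, X_9=1
t=9: X=1, d=2 → death, X_10=0
t=10: X=0, d=2 → hold, X_11=0

0


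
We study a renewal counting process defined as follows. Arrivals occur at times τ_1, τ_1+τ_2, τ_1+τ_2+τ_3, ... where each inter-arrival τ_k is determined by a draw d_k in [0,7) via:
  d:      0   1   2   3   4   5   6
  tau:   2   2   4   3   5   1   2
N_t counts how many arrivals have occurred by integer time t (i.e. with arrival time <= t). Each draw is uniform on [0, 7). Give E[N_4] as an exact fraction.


Inter-arrival values over d=0..6: [2, 2, 4, 3, 5, 1, 2]
Each d has probability 1/7, so the pmf of τ is: f(1) = 1/7, f(2) = 3/7, f(3) = 1/7, f(4) = 1/7, f(5) = 1/7
Renewal equation for m(n) = E[N_n]: condition on τ_1 = k (if k <= n, one arrival plus a fresh copy on the remaining n−k steps): m(n) = F(n) + Σ_{k<=n} f(k)·m(n−k), where F(n) = P(τ <= n) and m(0) = 0
m(1) = F(1) = 1/7
m(2) = F(2) + f(1)·m(1) = 4/7 + 1/7·1/7 = 29/49
m(3) = F(3) + f(1)·m(2) + f(2)·m(1) = 5/7 + 1/7·29/49 + 3/7·1/7 = 295/343
m(4) = F(4) + f(1)·m(3) + f(2)·m(2) + f(3)·m(1) = 6/7 + 1/7·295/343 + 3/7·29/49 + 1/7·1/7 = 3011/2401
E[N_4] = m(4) = 3011/2401

3011/2401


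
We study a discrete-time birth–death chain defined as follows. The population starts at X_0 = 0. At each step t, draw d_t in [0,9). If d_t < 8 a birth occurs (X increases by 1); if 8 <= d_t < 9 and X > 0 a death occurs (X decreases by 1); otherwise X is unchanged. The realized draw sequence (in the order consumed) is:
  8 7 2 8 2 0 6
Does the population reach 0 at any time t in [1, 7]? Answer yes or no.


t=0: X=0, d=8 → hold, X_1=0
t=1: X=0, d=7 → birth, X_2=1
t=2: X=1, d=2 → birth, X_3=2
t=3: X=2, d=8 → death, X_4=1
t=4: X=1, d=2 → birth, X_5=2
t=5: X=2, d=0 → birth, X_6=3
t=6: X=3, d=6 → birth, X_7=4

yes


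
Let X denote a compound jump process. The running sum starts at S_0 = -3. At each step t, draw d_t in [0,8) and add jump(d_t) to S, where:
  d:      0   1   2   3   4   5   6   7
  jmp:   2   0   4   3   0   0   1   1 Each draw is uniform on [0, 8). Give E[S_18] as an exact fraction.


Outcome values over d=0..7: [2, 0, 4, 3, 0, 0, 1, 1]
Σy = 11, Σy² = 31, M = 8
μ = 11/8 = 11/8,  σ² = 31/8 − (11/8)² = 127/64
E[S_18] = -3 + 18·(11/8) = 87/4

87/4


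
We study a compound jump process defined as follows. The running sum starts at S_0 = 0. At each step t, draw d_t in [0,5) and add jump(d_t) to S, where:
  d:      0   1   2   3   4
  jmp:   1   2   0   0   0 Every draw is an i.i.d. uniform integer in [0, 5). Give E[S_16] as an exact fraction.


Outcome values over d=0..4: [1, 2, 0, 0, 0]
Σy = 3, Σy² = 5, M = 5
μ = 3/5 = 3/5,  σ² = 5/5 − (3/5)² = 16/25
E[S_16] = 0 + 16·(3/5) = 48/5

48/5


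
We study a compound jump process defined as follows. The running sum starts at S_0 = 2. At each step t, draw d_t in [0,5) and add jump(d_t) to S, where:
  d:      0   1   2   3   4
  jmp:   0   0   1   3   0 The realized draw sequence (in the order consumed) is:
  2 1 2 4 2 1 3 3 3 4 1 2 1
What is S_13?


t=0: S=2, d=2, jump=1, S_1=3
t=1: S=3, d=1, jump=0, S_2=3
t=2: S=3, d=2, jump=1, S_3=4
t=3: S=4, d=4, jump=0, S_4=4
t=4: S=4, d=2, jump=1, S_5=5
t=5: S=5, d=1, jump=0, S_6=5
t=6: S=5, d=3, jump=3, S_7=8
t=7: S=8, d=3, jump=3, S_8=11
t=8: S=11, d=3, jump=3, S_9=14
t=9: S=14, d=4, jump=0, S_10=14
t=10: S=14, d=1, jump=0, S_11=14
t=11: S=14, d=2, jump=1, S_12=15
t=12: S=15, d=1, jump=0, S_13=15

15


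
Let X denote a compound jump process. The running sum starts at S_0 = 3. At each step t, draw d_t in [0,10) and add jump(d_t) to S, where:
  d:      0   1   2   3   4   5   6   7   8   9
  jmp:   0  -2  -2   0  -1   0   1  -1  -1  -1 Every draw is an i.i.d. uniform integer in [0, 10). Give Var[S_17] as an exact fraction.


1377/100

Outcome values over d=0..9: [0, -2, -2, 0, -1, 0, 1, -1, -1, -1]
Σy = -7, Σy² = 13, M = 10
μ = -7/10 = -7/10,  σ² = 13/10 − (-7/10)² = 81/100
Independent increments: Var[S_17] = 17·σ² = 17·(81/100) = 1377/100


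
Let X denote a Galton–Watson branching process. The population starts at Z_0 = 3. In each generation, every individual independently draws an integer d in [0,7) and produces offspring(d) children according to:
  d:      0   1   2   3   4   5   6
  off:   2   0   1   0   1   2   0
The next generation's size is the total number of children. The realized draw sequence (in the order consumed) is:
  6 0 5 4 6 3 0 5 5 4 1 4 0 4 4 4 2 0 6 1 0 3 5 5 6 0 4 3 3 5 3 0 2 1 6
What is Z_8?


gen 0: Z_0=3, draws=[6, 0, 5], offspring=[0, 2, 2], Z_1=4
gen 1: Z_1=4, draws=[4, 6, 3, 0], offspring=[1, 0, 0, 2], Z_2=3
gen 2: Z_2=3, draws=[5, 5, 4], offspring=[2, 2, 1], Z_3=5
gen 3: Z_3=5, draws=[1, 4, 0, 4, 4], offspring=[0, 1, 2, 1, 1], Z_4=5
gen 4: Z_4=5, draws=[4, 2, 0, 6, 1], offspring=[1, 1, 2, 0, 0], Z_5=4
gen 5: Z_5=4, draws=[0, 3, 5, 5], offspring=[2, 0, 2, 2], Z_6=6
gen 6: Z_6=6, draws=[6, 0, 4, 3, 3, 5], offspring=[0, 2, 1, 0, 0, 2], Z_7=5
gen 7: Z_7=5, draws=[3, 0, 2, 1, 6], offspring=[0, 2, 1, 0, 0], Z_8=3

3


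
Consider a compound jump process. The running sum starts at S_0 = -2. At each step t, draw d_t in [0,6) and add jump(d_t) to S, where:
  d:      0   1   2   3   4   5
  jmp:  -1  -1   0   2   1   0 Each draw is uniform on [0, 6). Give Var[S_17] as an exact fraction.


Outcome values over d=0..5: [-1, -1, 0, 2, 1, 0]
Σy = 1, Σy² = 7, M = 6
μ = 1/6 = 1/6,  σ² = 7/6 − (1/6)² = 41/36
Independent increments: Var[S_17] = 17·σ² = 17·(41/36) = 697/36

697/36


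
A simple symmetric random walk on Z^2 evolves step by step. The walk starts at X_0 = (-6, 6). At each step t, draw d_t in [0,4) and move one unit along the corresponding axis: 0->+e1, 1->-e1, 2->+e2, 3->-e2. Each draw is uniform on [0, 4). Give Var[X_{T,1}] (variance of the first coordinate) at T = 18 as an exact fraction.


9

Outcome values over d=0..3: [1, -1, 0, 0]
Σy = 0, Σy² = 2, M = 4
μ = 0/4 = 0,  σ² = 2/4 − (0)² = 1/2
Independent increments: Var[X_18] = 18·σ² = 18·(1/2) = 9


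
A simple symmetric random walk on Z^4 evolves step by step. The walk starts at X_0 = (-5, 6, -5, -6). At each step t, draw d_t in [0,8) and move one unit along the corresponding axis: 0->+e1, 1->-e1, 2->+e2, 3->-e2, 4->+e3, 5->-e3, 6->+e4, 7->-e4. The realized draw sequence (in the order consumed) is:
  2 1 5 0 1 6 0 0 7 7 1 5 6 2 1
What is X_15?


(-6, 8, -7, -6)

t=0: X=(-5, 6, -5, -6), d=2 → +e2, X_1=(-5, 7, -5, -6)
t=1: X=(-5, 7, -5, -6), d=1 → -e1, X_2=(-6, 7, -5, -6)
t=2: X=(-6, 7, -5, -6), d=5 → -e3, X_3=(-6, 7, -6, -6)
t=3: X=(-6, 7, -6, -6), d=0 → +e1, X_4=(-5, 7, -6, -6)
t=4: X=(-5, 7, -6, -6), d=1 → -e1, X_5=(-6, 7, -6, -6)
t=5: X=(-6, 7, -6, -6), d=6 → +e4, X_6=(-6, 7, -6, -5)
t=6: X=(-6, 7, -6, -5), d=0 → +e1, X_7=(-5, 7, -6, -5)
t=7: X=(-5, 7, -6, -5), d=0 → +e1, X_8=(-4, 7, -6, -5)
t=8: X=(-4, 7, -6, -5), d=7 → -e4, X_9=(-4, 7, -6, -6)
t=9: X=(-4, 7, -6, -6), d=7 → -e4, X_10=(-4, 7, -6, -7)
t=10: X=(-4, 7, -6, -7), d=1 → -e1, X_11=(-5, 7, -6, -7)
t=11: X=(-5, 7, -6, -7), d=5 → -e3, X_12=(-5, 7, -7, -7)
t=12: X=(-5, 7, -7, -7), d=6 → +e4, X_13=(-5, 7, -7, -6)
t=13: X=(-5, 7, -7, -6), d=2 → +e2, X_14=(-5, 8, -7, -6)
t=14: X=(-5, 8, -7, -6), d=1 → -e1, X_15=(-6, 8, -7, -6)


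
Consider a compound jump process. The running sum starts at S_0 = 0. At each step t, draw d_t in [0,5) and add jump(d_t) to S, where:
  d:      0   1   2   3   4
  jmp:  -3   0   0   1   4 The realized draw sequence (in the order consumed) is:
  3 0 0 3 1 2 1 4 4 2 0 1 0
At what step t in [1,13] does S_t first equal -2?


t=0: S=0, d=3, jump=1, S_1=1
t=1: S=1, d=0, jump=-3, S_2=-2
t=2: S=-2, d=0, jump=-3, S_3=-5
t=3: S=-5, d=3, jump=1, S_4=-4
t=4: S=-4, d=1, jump=0, S_5=-4
t=5: S=-4, d=2, jump=0, S_6=-4
t=6: S=-4, d=1, jump=0, S_7=-4
t=7: S=-4, d=4, jump=4, S_8=0
t=8: S=0, d=4, jump=4, S_9=4
t=9: S=4, d=2, jump=0, S_10=4
t=10: S=4, d=0, jump=-3, S_11=1
t=11: S=1, d=1, jump=0, S_12=1
t=12: S=1, d=0, jump=-3, S_13=-2

2


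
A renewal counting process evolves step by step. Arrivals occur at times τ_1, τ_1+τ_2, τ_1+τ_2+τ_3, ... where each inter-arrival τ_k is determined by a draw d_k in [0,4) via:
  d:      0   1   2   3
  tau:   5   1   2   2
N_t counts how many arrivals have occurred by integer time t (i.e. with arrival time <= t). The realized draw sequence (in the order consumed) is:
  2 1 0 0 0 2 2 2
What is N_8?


3

draw d_1=2: τ_1=2, arrival time A_1=2
draw d_2=1: τ_2=1, arrival time A_2=3
draw d_3=0: τ_3=5, arrival time A_3=8
draw d_4=0: τ_4=5, arrival time A_4=13
draw d_5=0: τ_5=5, arrival time A_5=18
draw d_6=2: τ_6=2, arrival time A_6=20
draw d_7=2: τ_7=2, arrival time A_7=22
draw d_8=2: τ_8=2, arrival time A_8=24
N_t over t=0..8: 0:0 1:0 2:1 3:2 4:2 5:2 6:2 7:2 8:3


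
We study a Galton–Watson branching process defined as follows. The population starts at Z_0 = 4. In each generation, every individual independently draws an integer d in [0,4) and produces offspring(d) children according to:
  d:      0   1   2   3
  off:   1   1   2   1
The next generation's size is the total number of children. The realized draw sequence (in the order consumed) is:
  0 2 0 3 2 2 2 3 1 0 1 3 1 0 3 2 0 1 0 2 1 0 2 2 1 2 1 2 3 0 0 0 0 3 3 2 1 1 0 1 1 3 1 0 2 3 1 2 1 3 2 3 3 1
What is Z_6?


gen 0: Z_0=4, draws=[0, 2, 0, 3], offspring=[1, 2, 1, 1], Z_1=5
gen 1: Z_1=5, draws=[2, 2, 2, 3, 1], offspring=[2, 2, 2, 1, 1], Z_2=8
gen 2: Z_2=8, draws=[0, 1, 3, 1, 0, 3, 2, 0], offspring=[1, 1, 1, 1, 1, 1, 2, 1], Z_3=9
gen 3: Z_3=9, draws=[1, 0, 2, 1, 0, 2, 2, 1, 2], offspring=[1, 1, 2, 1, 1, 2, 2, 1, 2], Z_4=13
gen 4: Z_4=13, draws=[1, 2, 3, 0, 0, 0, 0, 3, 3, 2, 1, 1, 0], offspring=[1, 2, 1, 1, 1, 1, 1, 1, 1, 2, 1, 1, 1], Z_5=15
gen 5: Z_5=15, draws=[1, 1, 3, 1, 0, 2, 3, 1, 2, 1, 3, 2, 3, 3, 1], offspring=[1, 1, 1, 1, 1, 2, 1, 1, 2, 1, 1, 2, 1, 1, 1], Z_6=18

18


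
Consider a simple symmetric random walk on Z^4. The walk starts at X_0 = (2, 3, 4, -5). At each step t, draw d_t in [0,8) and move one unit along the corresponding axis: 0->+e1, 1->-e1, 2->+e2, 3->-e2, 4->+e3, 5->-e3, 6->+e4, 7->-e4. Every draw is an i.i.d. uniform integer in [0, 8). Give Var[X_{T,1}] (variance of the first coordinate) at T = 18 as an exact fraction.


Outcome values over d=0..7: [1, -1, 0, 0, 0, 0, 0, 0]
Σy = 0, Σy² = 2, M = 8
μ = 0/8 = 0,  σ² = 2/8 − (0)² = 1/4
Independent increments: Var[X_18] = 18·σ² = 18·(1/4) = 9/2

9/2


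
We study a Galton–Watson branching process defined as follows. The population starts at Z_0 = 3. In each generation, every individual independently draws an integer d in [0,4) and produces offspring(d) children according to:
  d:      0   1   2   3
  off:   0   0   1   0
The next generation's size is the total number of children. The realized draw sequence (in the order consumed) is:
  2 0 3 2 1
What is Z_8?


gen 0: Z_0=3, draws=[2, 0, 3], offspring=[1, 0, 0], Z_1=1
gen 1: Z_1=1, draws=[2], offspring=[1], Z_2=1
gen 2: Z_2=1, draws=[1], offspring=[0], Z_3=0
gen 3: Z_3=0, draws=[], offspring=[], Z_4=0
gen 4: Z_4=0, draws=[], offspring=[], Z_5=0
gen 5: Z_5=0, draws=[], offspring=[], Z_6=0
gen 6: Z_6=0, draws=[], offspring=[], Z_7=0
gen 7: Z_7=0, draws=[], offspring=[], Z_8=0

0


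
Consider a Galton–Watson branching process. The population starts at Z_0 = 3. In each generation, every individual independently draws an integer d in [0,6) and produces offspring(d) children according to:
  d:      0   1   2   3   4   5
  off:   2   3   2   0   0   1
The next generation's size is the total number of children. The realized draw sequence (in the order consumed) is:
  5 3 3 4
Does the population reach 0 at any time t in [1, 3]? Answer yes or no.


yes

gen 0: Z_0=3, draws=[5, 3, 3], offspring=[1, 0, 0], Z_1=1
gen 1: Z_1=1, draws=[4], offspring=[0], Z_2=0
gen 2: Z_2=0, draws=[], offspring=[], Z_3=0


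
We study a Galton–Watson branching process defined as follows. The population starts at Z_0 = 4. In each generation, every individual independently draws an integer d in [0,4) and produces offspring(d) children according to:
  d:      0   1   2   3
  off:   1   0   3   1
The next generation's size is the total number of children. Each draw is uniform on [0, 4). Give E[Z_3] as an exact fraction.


125/16

Outcome values over d=0..3: [1, 0, 3, 1]
Σy = 5, Σy² = 11, M = 4
μ = 5/4 = 5/4,  σ² = 11/4 − (5/4)² = 19/16
E[Z_0] = 4
E[Z_1] = 5/4·E[Z_0] = 5
E[Z_2] = 5/4·E[Z_1] = 25/4
E[Z_3] = 5/4·E[Z_2] = 125/16


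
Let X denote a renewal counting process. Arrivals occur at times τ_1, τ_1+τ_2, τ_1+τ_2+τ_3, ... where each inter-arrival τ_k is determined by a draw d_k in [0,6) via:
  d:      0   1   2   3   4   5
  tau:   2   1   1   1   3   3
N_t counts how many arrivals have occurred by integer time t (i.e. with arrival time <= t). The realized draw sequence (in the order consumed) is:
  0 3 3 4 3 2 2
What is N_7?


4

draw d_1=0: τ_1=2, arrival time A_1=2
draw d_2=3: τ_2=1, arrival time A_2=3
draw d_3=3: τ_3=1, arrival time A_3=4
draw d_4=4: τ_4=3, arrival time A_4=7
draw d_5=3: τ_5=1, arrival time A_5=8
draw d_6=2: τ_6=1, arrival time A_6=9
draw d_7=2: τ_7=1, arrival time A_7=10
N_t over t=0..7: 0:0 1:0 2:1 3:2 4:3 5:3 6:3 7:4


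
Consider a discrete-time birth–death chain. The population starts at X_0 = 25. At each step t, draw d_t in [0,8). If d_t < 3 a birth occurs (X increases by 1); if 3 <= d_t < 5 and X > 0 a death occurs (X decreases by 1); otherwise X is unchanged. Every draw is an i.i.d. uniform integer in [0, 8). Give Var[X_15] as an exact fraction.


X can drop by at most 1 per step and X_0 = 25 > T = 15, so X_t >= 25 − t >= 10 > 0 for every t <= 15: the floor at 0 (the 'and X > 0' condition) never binds. Hence X_15 = X_0 + Σ_{t<15} Y_t with i.i.d. increments Y_t = y(d_t) ∈ {+1, −1, 0}.
Outcome values over d=0..7: [1, 1, 1, -1, -1, 0, 0, 0]
Σy = 1, Σy² = 5, M = 8
μ = 1/8 = 1/8,  σ² = 5/8 − (1/8)² = 39/64
Independent increments: Var[X_15] = 15·σ² = 15·(39/64) = 585/64

585/64


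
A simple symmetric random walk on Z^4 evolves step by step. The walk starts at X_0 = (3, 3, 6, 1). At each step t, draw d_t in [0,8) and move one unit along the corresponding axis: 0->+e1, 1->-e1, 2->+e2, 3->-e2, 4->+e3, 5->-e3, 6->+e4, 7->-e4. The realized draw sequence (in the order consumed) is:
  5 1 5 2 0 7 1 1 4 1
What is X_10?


(0, 4, 5, 0)

t=0: X=(3, 3, 6, 1), d=5 → -e3, X_1=(3, 3, 5, 1)
t=1: X=(3, 3, 5, 1), d=1 → -e1, X_2=(2, 3, 5, 1)
t=2: X=(2, 3, 5, 1), d=5 → -e3, X_3=(2, 3, 4, 1)
t=3: X=(2, 3, 4, 1), d=2 → +e2, X_4=(2, 4, 4, 1)
t=4: X=(2, 4, 4, 1), d=0 → +e1, X_5=(3, 4, 4, 1)
t=5: X=(3, 4, 4, 1), d=7 → -e4, X_6=(3, 4, 4, 0)
t=6: X=(3, 4, 4, 0), d=1 → -e1, X_7=(2, 4, 4, 0)
t=7: X=(2, 4, 4, 0), d=1 → -e1, X_8=(1, 4, 4, 0)
t=8: X=(1, 4, 4, 0), d=4 → +e3, X_9=(1, 4, 5, 0)
t=9: X=(1, 4, 5, 0), d=1 → -e1, X_10=(0, 4, 5, 0)


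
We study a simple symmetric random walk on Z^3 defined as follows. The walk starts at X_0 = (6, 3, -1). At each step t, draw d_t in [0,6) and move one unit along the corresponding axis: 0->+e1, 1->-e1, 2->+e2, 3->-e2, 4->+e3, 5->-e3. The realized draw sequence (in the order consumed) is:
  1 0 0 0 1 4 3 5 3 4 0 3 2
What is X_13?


(8, 1, 0)

t=0: X=(6, 3, -1), d=1 → -e1, X_1=(5, 3, -1)
t=1: X=(5, 3, -1), d=0 → +e1, X_2=(6, 3, -1)
t=2: X=(6, 3, -1), d=0 → +e1, X_3=(7, 3, -1)
t=3: X=(7, 3, -1), d=0 → +e1, X_4=(8, 3, -1)
t=4: X=(8, 3, -1), d=1 → -e1, X_5=(7, 3, -1)
t=5: X=(7, 3, -1), d=4 → +e3, X_6=(7, 3, 0)
t=6: X=(7, 3, 0), d=3 → -e2, X_7=(7, 2, 0)
t=7: X=(7, 2, 0), d=5 → -e3, X_8=(7, 2, -1)
t=8: X=(7, 2, -1), d=3 → -e2, X_9=(7, 1, -1)
t=9: X=(7, 1, -1), d=4 → +e3, X_10=(7, 1, 0)
t=10: X=(7, 1, 0), d=0 → +e1, X_11=(8, 1, 0)
t=11: X=(8, 1, 0), d=3 → -e2, X_12=(8, 0, 0)
t=12: X=(8, 0, 0), d=2 → +e2, X_13=(8, 1, 0)


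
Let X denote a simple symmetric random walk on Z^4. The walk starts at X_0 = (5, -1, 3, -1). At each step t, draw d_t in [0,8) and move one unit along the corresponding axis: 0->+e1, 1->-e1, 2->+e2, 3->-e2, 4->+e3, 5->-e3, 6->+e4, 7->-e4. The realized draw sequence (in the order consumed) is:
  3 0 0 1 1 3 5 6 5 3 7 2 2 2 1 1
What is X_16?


(3, -1, 1, -1)

t=0: X=(5, -1, 3, -1), d=3 → -e2, X_1=(5, -2, 3, -1)
t=1: X=(5, -2, 3, -1), d=0 → +e1, X_2=(6, -2, 3, -1)
t=2: X=(6, -2, 3, -1), d=0 → +e1, X_3=(7, -2, 3, -1)
t=3: X=(7, -2, 3, -1), d=1 → -e1, X_4=(6, -2, 3, -1)
t=4: X=(6, -2, 3, -1), d=1 → -e1, X_5=(5, -2, 3, -1)
t=5: X=(5, -2, 3, -1), d=3 → -e2, X_6=(5, -3, 3, -1)
t=6: X=(5, -3, 3, -1), d=5 → -e3, X_7=(5, -3, 2, -1)
t=7: X=(5, -3, 2, -1), d=6 → +e4, X_8=(5, -3, 2, 0)
t=8: X=(5, -3, 2, 0), d=5 → -e3, X_9=(5, -3, 1, 0)
t=9: X=(5, -3, 1, 0), d=3 → -e2, X_10=(5, -4, 1, 0)
t=10: X=(5, -4, 1, 0), d=7 → -e4, X_11=(5, -4, 1, -1)
t=11: X=(5, -4, 1, -1), d=2 → +e2, X_12=(5, -3, 1, -1)
t=12: X=(5, -3, 1, -1), d=2 → +e2, X_13=(5, -2, 1, -1)
t=13: X=(5, -2, 1, -1), d=2 → +e2, X_14=(5, -1, 1, -1)
t=14: X=(5, -1, 1, -1), d=1 → -e1, X_15=(4, -1, 1, -1)
t=15: X=(4, -1, 1, -1), d=1 → -e1, X_16=(3, -1, 1, -1)


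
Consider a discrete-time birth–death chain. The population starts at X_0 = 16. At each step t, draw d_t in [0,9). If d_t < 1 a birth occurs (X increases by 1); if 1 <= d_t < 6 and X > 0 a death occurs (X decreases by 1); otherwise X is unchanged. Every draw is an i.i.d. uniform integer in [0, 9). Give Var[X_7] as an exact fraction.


X can drop by at most 1 per step and X_0 = 16 > T = 7, so X_t >= 16 − t >= 9 > 0 for every t <= 7: the floor at 0 (the 'and X > 0' condition) never binds. Hence X_7 = X_0 + Σ_{t<7} Y_t with i.i.d. increments Y_t = y(d_t) ∈ {+1, −1, 0}.
Outcome values over d=0..8: [1, -1, -1, -1, -1, -1, 0, 0, 0]
Σy = -4, Σy² = 6, M = 9
μ = -4/9 = -4/9,  σ² = 6/9 − (-4/9)² = 38/81
Independent increments: Var[X_7] = 7·σ² = 7·(38/81) = 266/81

266/81


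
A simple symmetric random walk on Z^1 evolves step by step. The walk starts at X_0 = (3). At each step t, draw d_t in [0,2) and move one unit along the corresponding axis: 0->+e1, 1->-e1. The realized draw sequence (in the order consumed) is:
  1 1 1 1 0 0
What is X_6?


(1)

t=0: X=(3), d=1 → -e1, X_1=(2)
t=1: X=(2), d=1 → -e1, X_2=(1)
t=2: X=(1), d=1 → -e1, X_3=(0)
t=3: X=(0), d=1 → -e1, X_4=(-1)
t=4: X=(-1), d=0 → +e1, X_5=(0)
t=5: X=(0), d=0 → +e1, X_6=(1)


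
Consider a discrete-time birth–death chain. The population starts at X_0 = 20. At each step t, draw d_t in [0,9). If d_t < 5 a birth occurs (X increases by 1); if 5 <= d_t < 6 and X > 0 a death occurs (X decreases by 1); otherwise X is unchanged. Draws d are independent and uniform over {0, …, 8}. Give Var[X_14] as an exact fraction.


X can drop by at most 1 per step and X_0 = 20 > T = 14, so X_t >= 20 − t >= 6 > 0 for every t <= 14: the floor at 0 (the 'and X > 0' condition) never binds. Hence X_14 = X_0 + Σ_{t<14} Y_t with i.i.d. increments Y_t = y(d_t) ∈ {+1, −1, 0}.
Outcome values over d=0..8: [1, 1, 1, 1, 1, -1, 0, 0, 0]
Σy = 4, Σy² = 6, M = 9
μ = 4/9 = 4/9,  σ² = 6/9 − (4/9)² = 38/81
Independent increments: Var[X_14] = 14·σ² = 14·(38/81) = 532/81

532/81


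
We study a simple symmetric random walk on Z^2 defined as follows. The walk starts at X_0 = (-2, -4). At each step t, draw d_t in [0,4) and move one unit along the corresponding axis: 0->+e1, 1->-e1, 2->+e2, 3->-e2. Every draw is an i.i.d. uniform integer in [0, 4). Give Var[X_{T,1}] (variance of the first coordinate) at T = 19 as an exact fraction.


19/2

Outcome values over d=0..3: [1, -1, 0, 0]
Σy = 0, Σy² = 2, M = 4
μ = 0/4 = 0,  σ² = 2/4 − (0)² = 1/2
Independent increments: Var[X_19] = 19·σ² = 19·(1/2) = 19/2


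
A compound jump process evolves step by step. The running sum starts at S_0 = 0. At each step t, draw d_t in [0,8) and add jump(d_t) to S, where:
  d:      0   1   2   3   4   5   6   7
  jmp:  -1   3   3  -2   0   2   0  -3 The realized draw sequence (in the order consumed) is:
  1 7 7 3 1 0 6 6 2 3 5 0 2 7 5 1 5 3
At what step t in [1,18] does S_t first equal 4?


t=0: S=0, d=1, jump=3, S_1=3
t=1: S=3, d=7, jump=-3, S_2=0
t=2: S=0, d=7, jump=-3, S_3=-3
t=3: S=-3, d=3, jump=-2, S_4=-5
t=4: S=-5, d=1, jump=3, S_5=-2
t=5: S=-2, d=0, jump=-1, S_6=-3
t=6: S=-3, d=6, jump=0, S_7=-3
t=7: S=-3, d=6, jump=0, S_8=-3
t=8: S=-3, d=2, jump=3, S_9=0
t=9: S=0, d=3, jump=-2, S_10=-2
t=10: S=-2, d=5, jump=2, S_11=0
t=11: S=0, d=0, jump=-1, S_12=-1
t=12: S=-1, d=2, jump=3, S_13=2
t=13: S=2, d=7, jump=-3, S_14=-1
t=14: S=-1, d=5, jump=2, S_15=1
t=15: S=1, d=1, jump=3, S_16=4
t=16: S=4, d=5, jump=2, S_17=6
t=17: S=6, d=3, jump=-2, S_18=4

16


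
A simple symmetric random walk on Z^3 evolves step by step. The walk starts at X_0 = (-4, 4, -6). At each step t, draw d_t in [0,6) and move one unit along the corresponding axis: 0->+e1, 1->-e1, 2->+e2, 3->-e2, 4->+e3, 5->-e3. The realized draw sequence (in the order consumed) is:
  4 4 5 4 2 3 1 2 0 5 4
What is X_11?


(-4, 5, -4)

t=0: X=(-4, 4, -6), d=4 → +e3, X_1=(-4, 4, -5)
t=1: X=(-4, 4, -5), d=4 → +e3, X_2=(-4, 4, -4)
t=2: X=(-4, 4, -4), d=5 → -e3, X_3=(-4, 4, -5)
t=3: X=(-4, 4, -5), d=4 → +e3, X_4=(-4, 4, -4)
t=4: X=(-4, 4, -4), d=2 → +e2, X_5=(-4, 5, -4)
t=5: X=(-4, 5, -4), d=3 → -e2, X_6=(-4, 4, -4)
t=6: X=(-4, 4, -4), d=1 → -e1, X_7=(-5, 4, -4)
t=7: X=(-5, 4, -4), d=2 → +e2, X_8=(-5, 5, -4)
t=8: X=(-5, 5, -4), d=0 → +e1, X_9=(-4, 5, -4)
t=9: X=(-4, 5, -4), d=5 → -e3, X_10=(-4, 5, -5)
t=10: X=(-4, 5, -5), d=4 → +e3, X_11=(-4, 5, -4)


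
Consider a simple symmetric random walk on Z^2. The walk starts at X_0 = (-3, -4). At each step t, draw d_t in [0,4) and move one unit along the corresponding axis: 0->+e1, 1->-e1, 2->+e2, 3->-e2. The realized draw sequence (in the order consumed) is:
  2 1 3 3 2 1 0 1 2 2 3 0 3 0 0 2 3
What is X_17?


(-2, -4)

t=0: X=(-3, -4), d=2 → +e2, X_1=(-3, -3)
t=1: X=(-3, -3), d=1 → -e1, X_2=(-4, -3)
t=2: X=(-4, -3), d=3 → -e2, X_3=(-4, -4)
t=3: X=(-4, -4), d=3 → -e2, X_4=(-4, -5)
t=4: X=(-4, -5), d=2 → +e2, X_5=(-4, -4)
t=5: X=(-4, -4), d=1 → -e1, X_6=(-5, -4)
t=6: X=(-5, -4), d=0 → +e1, X_7=(-4, -4)
t=7: X=(-4, -4), d=1 → -e1, X_8=(-5, -4)
t=8: X=(-5, -4), d=2 → +e2, X_9=(-5, -3)
t=9: X=(-5, -3), d=2 → +e2, X_10=(-5, -2)
t=10: X=(-5, -2), d=3 → -e2, X_11=(-5, -3)
t=11: X=(-5, -3), d=0 → +e1, X_12=(-4, -3)
t=12: X=(-4, -3), d=3 → -e2, X_13=(-4, -4)
t=13: X=(-4, -4), d=0 → +e1, X_14=(-3, -4)
t=14: X=(-3, -4), d=0 → +e1, X_15=(-2, -4)
t=15: X=(-2, -4), d=2 → +e2, X_16=(-2, -3)
t=16: X=(-2, -3), d=3 → -e2, X_17=(-2, -4)


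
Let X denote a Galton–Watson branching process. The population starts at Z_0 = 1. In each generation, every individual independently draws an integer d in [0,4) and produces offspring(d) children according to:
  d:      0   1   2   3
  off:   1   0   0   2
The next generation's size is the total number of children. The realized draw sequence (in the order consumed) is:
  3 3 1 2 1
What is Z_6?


gen 0: Z_0=1, draws=[3], offspring=[2], Z_1=2
gen 1: Z_1=2, draws=[3, 1], offspring=[2, 0], Z_2=2
gen 2: Z_2=2, draws=[2, 1], offspring=[0, 0], Z_3=0
gen 3: Z_3=0, draws=[], offspring=[], Z_4=0
gen 4: Z_4=0, draws=[], offspring=[], Z_5=0
gen 5: Z_5=0, draws=[], offspring=[], Z_6=0

0


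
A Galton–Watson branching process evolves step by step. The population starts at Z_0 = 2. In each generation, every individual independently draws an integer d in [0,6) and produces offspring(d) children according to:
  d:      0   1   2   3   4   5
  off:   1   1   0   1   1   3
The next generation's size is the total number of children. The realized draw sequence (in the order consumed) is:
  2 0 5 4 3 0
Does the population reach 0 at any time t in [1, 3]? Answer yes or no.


gen 0: Z_0=2, draws=[2, 0], offspring=[0, 1], Z_1=1
gen 1: Z_1=1, draws=[5], offspring=[3], Z_2=3
gen 2: Z_2=3, draws=[4, 3, 0], offspring=[1, 1, 1], Z_3=3

no


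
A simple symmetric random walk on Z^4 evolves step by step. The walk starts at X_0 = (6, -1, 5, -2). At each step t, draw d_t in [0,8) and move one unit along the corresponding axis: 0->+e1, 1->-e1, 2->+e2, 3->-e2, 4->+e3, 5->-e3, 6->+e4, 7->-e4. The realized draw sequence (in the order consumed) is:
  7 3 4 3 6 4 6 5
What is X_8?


(6, -3, 6, -1)

t=0: X=(6, -1, 5, -2), d=7 → -e4, X_1=(6, -1, 5, -3)
t=1: X=(6, -1, 5, -3), d=3 → -e2, X_2=(6, -2, 5, -3)
t=2: X=(6, -2, 5, -3), d=4 → +e3, X_3=(6, -2, 6, -3)
t=3: X=(6, -2, 6, -3), d=3 → -e2, X_4=(6, -3, 6, -3)
t=4: X=(6, -3, 6, -3), d=6 → +e4, X_5=(6, -3, 6, -2)
t=5: X=(6, -3, 6, -2), d=4 → +e3, X_6=(6, -3, 7, -2)
t=6: X=(6, -3, 7, -2), d=6 → +e4, X_7=(6, -3, 7, -1)
t=7: X=(6, -3, 7, -1), d=5 → -e3, X_8=(6, -3, 6, -1)


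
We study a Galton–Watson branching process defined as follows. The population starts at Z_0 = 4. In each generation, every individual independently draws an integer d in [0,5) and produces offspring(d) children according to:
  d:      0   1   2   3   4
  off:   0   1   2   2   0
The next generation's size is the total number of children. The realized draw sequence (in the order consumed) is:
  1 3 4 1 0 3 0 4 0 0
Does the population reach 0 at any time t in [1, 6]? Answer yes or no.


yes

gen 0: Z_0=4, draws=[1, 3, 4, 1], offspring=[1, 2, 0, 1], Z_1=4
gen 1: Z_1=4, draws=[0, 3, 0, 4], offspring=[0, 2, 0, 0], Z_2=2
gen 2: Z_2=2, draws=[0, 0], offspring=[0, 0], Z_3=0
gen 3: Z_3=0, draws=[], offspring=[], Z_4=0
gen 4: Z_4=0, draws=[], offspring=[], Z_5=0
gen 5: Z_5=0, draws=[], offspring=[], Z_6=0


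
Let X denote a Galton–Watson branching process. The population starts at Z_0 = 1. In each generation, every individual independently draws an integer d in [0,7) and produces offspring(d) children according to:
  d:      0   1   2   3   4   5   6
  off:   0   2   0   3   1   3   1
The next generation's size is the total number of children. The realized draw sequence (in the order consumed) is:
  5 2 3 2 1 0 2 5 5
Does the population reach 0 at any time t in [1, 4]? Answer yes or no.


gen 0: Z_0=1, draws=[5], offspring=[3], Z_1=3
gen 1: Z_1=3, draws=[2, 3, 2], offspring=[0, 3, 0], Z_2=3
gen 2: Z_2=3, draws=[1, 0, 2], offspring=[2, 0, 0], Z_3=2
gen 3: Z_3=2, draws=[5, 5], offspring=[3, 3], Z_4=6

no


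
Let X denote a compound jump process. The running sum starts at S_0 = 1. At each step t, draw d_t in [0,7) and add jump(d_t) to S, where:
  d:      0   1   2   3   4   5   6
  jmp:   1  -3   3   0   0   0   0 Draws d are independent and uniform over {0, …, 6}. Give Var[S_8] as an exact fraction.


Outcome values over d=0..6: [1, -3, 3, 0, 0, 0, 0]
Σy = 1, Σy² = 19, M = 7
μ = 1/7 = 1/7,  σ² = 19/7 − (1/7)² = 132/49
Independent increments: Var[S_8] = 8·σ² = 8·(132/49) = 1056/49

1056/49


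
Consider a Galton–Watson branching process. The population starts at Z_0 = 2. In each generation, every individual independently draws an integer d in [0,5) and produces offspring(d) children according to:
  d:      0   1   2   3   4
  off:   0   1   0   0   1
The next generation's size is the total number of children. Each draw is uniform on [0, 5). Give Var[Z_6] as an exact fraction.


Outcome values over d=0..4: [0, 1, 0, 0, 1]
Σy = 2, Σy² = 2, M = 5
μ = 2/5 = 2/5,  σ² = 2/5 − (2/5)² = 6/25
V_0 = 0, E_0 = 2
V_1 = 6/25·E_0 + (2/5)²·V_0 = 12/25;  E_1 = 4/5
V_2 = 6/25·E_1 + (2/5)²·V_1 = 168/625;  E_2 = 8/25
V_3 = 6/25·E_2 + (2/5)²·V_2 = 1872/15625;  E_3 = 16/125
V_4 = 6/25·E_3 + (2/5)²·V_3 = 19488/390625;  E_4 = 32/625
V_5 = 6/25·E_4 + (2/5)²·V_4 = 197952/9765625;  E_5 = 64/3125
V_6 = 6/25·E_5 + (2/5)²·V_5 = 1991808/244140625;  E_6 = 128/15625

1991808/244140625


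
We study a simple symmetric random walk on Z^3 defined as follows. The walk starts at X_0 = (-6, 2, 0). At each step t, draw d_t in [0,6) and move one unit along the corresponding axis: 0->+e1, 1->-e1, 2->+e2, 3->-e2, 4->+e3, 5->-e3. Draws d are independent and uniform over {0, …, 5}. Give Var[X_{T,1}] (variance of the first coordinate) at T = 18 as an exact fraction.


Outcome values over d=0..5: [1, -1, 0, 0, 0, 0]
Σy = 0, Σy² = 2, M = 6
μ = 0/6 = 0,  σ² = 2/6 − (0)² = 1/3
Independent increments: Var[X_18] = 18·σ² = 18·(1/3) = 6

6


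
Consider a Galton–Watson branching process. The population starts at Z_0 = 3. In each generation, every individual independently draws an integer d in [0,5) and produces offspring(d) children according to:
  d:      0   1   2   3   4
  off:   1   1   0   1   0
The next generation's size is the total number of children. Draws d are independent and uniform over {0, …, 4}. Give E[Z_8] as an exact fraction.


Outcome values over d=0..4: [1, 1, 0, 1, 0]
Σy = 3, Σy² = 3, M = 5
μ = 3/5 = 3/5,  σ² = 3/5 − (3/5)² = 6/25
E[Z_0] = 3
E[Z_1] = 3/5·E[Z_0] = 9/5
E[Z_2] = 3/5·E[Z_1] = 27/25
E[Z_3] = 3/5·E[Z_2] = 81/125
E[Z_4] = 3/5·E[Z_3] = 243/625
E[Z_5] = 3/5·E[Z_4] = 729/3125
E[Z_6] = 3/5·E[Z_5] = 2187/15625
E[Z_7] = 3/5·E[Z_6] = 6561/78125
E[Z_8] = 3/5·E[Z_7] = 19683/390625

19683/390625


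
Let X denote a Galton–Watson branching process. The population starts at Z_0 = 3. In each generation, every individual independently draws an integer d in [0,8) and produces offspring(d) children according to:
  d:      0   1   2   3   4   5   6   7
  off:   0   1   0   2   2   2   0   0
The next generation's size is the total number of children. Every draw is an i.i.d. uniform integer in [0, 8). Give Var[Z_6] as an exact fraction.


Outcome values over d=0..7: [0, 1, 0, 2, 2, 2, 0, 0]
Σy = 7, Σy² = 13, M = 8
μ = 7/8 = 7/8,  σ² = 13/8 − (7/8)² = 55/64
V_0 = 0, E_0 = 3
V_1 = 55/64·E_0 + (7/8)²·V_0 = 165/64;  E_1 = 21/8
V_2 = 55/64·E_1 + (7/8)²·V_1 = 17325/4096;  E_2 = 147/64
V_3 = 55/64·E_2 + (7/8)²·V_2 = 1366365/262144;  E_3 = 1029/512
V_4 = 55/64·E_3 + (7/8)²·V_3 = 95928525/16777216;  E_4 = 7203/4096
V_5 = 55/64·E_4 + (7/8)²·V_4 = 6323189565/1073741824;  E_5 = 50421/32768
V_6 = 55/64·E_5 + (7/8)²·V_5 = 400707031725/68719476736;  E_6 = 352947/262144

400707031725/68719476736


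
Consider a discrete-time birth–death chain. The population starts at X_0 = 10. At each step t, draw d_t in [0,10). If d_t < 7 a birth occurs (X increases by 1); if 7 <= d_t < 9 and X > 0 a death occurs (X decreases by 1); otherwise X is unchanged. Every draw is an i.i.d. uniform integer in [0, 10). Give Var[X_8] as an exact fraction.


X can drop by at most 1 per step and X_0 = 10 > T = 8, so X_t >= 10 − t >= 2 > 0 for every t <= 8: the floor at 0 (the 'and X > 0' condition) never binds. Hence X_8 = X_0 + Σ_{t<8} Y_t with i.i.d. increments Y_t = y(d_t) ∈ {+1, −1, 0}.
Outcome values over d=0..9: [1, 1, 1, 1, 1, 1, 1, -1, -1, 0]
Σy = 5, Σy² = 9, M = 10
μ = 5/10 = 1/2,  σ² = 9/10 − (1/2)² = 13/20
Independent increments: Var[X_8] = 8·σ² = 8·(13/20) = 26/5

26/5
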